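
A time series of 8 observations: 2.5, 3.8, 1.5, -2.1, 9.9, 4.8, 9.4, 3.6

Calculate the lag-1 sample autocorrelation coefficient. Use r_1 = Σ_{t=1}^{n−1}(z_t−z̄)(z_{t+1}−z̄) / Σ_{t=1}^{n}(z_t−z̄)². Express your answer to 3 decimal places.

Mean z̄ = (2.5 + 3.8 + 1.5 − 2.1 + 9.9 + 4.8 + 9.4 + 3.6)/8 = 4.1750
Deviations from mean: -1.6750, -0.3750, -2.6750, -6.2750, 5.7250, 0.6250, 5.2250, -0.5750
Σ(z_t−z̄)(z_{t+1}−z̄) = (0.6281) + (1.0031) + (16.7856) + (-35.9244) + (3.5781) + (3.2656) + (-3.0044) = -13.6681
Denominator Σ(z_t−z̄)² = 110.2750
r_1 = -13.6681 / 110.2750 = -0.124

-0.124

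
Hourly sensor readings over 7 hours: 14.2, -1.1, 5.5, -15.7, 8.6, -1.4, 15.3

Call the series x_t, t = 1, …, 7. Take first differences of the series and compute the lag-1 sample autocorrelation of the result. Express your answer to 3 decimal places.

-0.687

First differences Δx: -15.3, 6.6, -21.2, 24.3, -10.0, 16.7
Mean of differences = 0.1833
Numerator Σ(Δx_t−Δx̄)(Δx_{t+1}−Δx̄) = -1166.0386
Denominator Σ(Δx_t−Δx̄)² = 1696.2683
r_1(Δx) = -1166.0386 / 1696.2683 = -0.687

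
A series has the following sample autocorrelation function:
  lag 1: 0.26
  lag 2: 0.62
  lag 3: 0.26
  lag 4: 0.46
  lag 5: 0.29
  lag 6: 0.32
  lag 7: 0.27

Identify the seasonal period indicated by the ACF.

2

The largest autocorrelation is r_2 = 0.62, with weaker echoes at lags 4 (0.46) and 6 (0.32); the remaining lags stay at or below 0.29.
The dominant spike at lag 2 indicates a seasonal period of 2.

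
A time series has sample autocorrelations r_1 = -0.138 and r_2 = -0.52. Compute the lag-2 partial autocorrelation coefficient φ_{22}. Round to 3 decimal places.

φ_{22} = (r_2 − r_1²) / (1 − r_1²)
r_1² = (-0.138)² = 0.019044
Numerator = -0.52 − 0.0190 = -0.5390; denominator = 1 − 0.0190 = 0.9810
φ_{22} = -0.5390 / 0.9810 = -0.550

-0.550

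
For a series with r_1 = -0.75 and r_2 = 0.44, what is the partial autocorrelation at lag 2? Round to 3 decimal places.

-0.280

φ_{22} = (r_2 − r_1²) / (1 − r_1²)
r_1² = (-0.75)² = 0.5625
Numerator = 0.44 − 0.5625 = -0.1225; denominator = 1 − 0.5625 = 0.4375
φ_{22} = -0.1225 / 0.4375 = -0.280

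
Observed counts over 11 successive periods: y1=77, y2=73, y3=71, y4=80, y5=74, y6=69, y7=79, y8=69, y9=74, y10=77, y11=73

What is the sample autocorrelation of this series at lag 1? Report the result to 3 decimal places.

Mean ȳ = (77 + 73 + 71 + 80 + 74 + 69 + 79 + 69 + 74 + 77 + 73)/11 = 74.1818
Numerator Σ_{t=1}^{10}(y_t−ȳ)(y_{t+1}−ȳ) = -71.0331
Denominator Σ(y_t−ȳ)² = 139.6364
r_1 = -71.0331 / 139.6364 = -0.509

-0.509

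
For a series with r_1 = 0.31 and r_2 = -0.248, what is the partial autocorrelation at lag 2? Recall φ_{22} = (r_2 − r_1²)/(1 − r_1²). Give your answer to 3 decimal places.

-0.381

φ_{22} = (r_2 − r_1²) / (1 − r_1²)
r_1² = (0.31)² = 0.0961
Numerator = -0.248 − 0.0961 = -0.3441; denominator = 1 − 0.0961 = 0.9039
φ_{22} = -0.3441 / 0.9039 = -0.381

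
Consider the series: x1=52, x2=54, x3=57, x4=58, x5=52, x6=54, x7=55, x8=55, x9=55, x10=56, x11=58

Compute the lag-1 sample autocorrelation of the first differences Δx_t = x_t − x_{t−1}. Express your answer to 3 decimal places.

First differences Δx: 2, 3, 1, -6, 2, 1, 0, 0, 1, 2
Mean of differences = 0.6000
Numerator Σ(Δx_t−Δx̄)(Δx_{t+1}−Δx̄) = -6.5600
Denominator Σ(Δx_t−Δx̄)² = 56.4000
r_1(Δx) = -6.5600 / 56.4000 = -0.116

-0.116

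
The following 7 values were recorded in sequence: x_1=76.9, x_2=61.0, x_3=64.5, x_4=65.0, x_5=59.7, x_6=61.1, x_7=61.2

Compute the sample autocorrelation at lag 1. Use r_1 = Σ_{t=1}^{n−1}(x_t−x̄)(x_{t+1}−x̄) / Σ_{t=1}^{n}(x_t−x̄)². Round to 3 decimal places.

-0.103

Mean x̄ = (76.9 + 61.0 + 64.5 + 65.0 + 59.7 + 61.1 + 61.2)/7 = 64.2000
Numerator Σ_{t=1}^{6}(x_t−x̄)(x_{t+1}−x̄) = -21.7100
Denominator Σ(x_t−x̄)² = 211.1200
r_1 = -21.7100 / 211.1200 = -0.103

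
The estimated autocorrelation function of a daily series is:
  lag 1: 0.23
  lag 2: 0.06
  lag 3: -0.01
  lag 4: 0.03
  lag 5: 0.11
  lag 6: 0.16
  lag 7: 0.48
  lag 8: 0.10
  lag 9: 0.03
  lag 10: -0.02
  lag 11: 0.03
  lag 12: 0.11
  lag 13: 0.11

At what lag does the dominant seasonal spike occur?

7

The largest autocorrelation is r_7 = 0.48; the remaining lags stay at or below 0.23. The elevated value at lag 1 (0.23), dropping to 0.06 at lag 2, reflects decaying short-term dependence rather than seasonality.
The dominant spike at lag 7 indicates a seasonal period of 7.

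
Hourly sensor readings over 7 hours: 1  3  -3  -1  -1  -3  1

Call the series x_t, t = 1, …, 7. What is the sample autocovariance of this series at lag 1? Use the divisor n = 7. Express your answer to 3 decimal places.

Mean x̄ = (1 + 3 − 3 − 1 − 1 − 3 + 1)/7 = -0.4286
Deviations: 1.4286, 3.4286, -2.5714, -0.5714, -0.5714, -2.5714, 1.4286
Σ_{t=1}^{6}(x_t−x̄)(x_{t+1}−x̄) = -4.3265
γ_1 = -4.3265 / 7 = -0.618

-0.618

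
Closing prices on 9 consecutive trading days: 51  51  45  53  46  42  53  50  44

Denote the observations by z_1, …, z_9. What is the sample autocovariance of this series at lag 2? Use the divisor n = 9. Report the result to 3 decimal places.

-6.654

Mean z̄ = (51 + 51 + 45 + 53 + 46 + 42 + 53 + 50 + 44)/9 = 48.3333
Σ_{t=1}^{7}(z_t−z̄)(z_{t+2}−z̄) = -59.8889
γ_2 = -59.8889 / 9 = -6.654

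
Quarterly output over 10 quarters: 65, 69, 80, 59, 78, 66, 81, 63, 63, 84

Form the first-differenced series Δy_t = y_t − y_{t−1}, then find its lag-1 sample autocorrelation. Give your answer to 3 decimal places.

-0.618

First differences Δy: 4, 11, -21, 19, -12, 15, -18, 0, 21
Mean of differences = 2.1111
Numerator Σ(Δy_t−Δȳ)(Δy_{t+1}−Δȳ) = -1255.7901
Denominator Σ(Δy_t−Δȳ)² = 2032.8889
r_1(Δy) = -1255.7901 / 2032.8889 = -0.618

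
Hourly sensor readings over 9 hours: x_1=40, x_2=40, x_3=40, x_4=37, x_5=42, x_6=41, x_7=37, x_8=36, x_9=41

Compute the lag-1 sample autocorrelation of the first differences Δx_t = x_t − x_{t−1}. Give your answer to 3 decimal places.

-0.215

First differences Δx: 0, 0, -3, 5, -1, -4, -1, 5
Mean of differences = 0.1250
Numerator Σ(Δx_t−Δx̄)(Δx_{t+1}−Δx̄) = -16.5156
Denominator Σ(Δx_t−Δx̄)² = 76.8750
r_1(Δx) = -16.5156 / 76.8750 = -0.215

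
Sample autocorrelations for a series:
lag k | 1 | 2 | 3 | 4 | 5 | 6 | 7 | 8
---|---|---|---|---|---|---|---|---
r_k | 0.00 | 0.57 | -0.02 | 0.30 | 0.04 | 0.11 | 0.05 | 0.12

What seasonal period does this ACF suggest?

The largest autocorrelation is r_2 = 0.57, with a weaker echo at lag 4 (0.30); the remaining lags stay at or below 0.12.
The dominant spike at lag 2 indicates a seasonal period of 2.

2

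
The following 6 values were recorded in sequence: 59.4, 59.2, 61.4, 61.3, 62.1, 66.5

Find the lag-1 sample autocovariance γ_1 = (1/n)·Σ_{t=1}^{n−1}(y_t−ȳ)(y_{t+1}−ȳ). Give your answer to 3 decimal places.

1.373

Mean ȳ = (59.4 + 59.2 + 61.4 + 61.3 + 62.1 + 66.5)/6 = 61.6500
Σ_{t=1}^{5}(y_t−ȳ)(y_{t+1}−ȳ) = 8.2375
γ_1 = 8.2375 / 6 = 1.373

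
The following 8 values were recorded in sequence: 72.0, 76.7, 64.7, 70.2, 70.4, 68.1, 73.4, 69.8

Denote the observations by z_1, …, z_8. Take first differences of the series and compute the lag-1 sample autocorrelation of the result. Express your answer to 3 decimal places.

First differences Δz: 4.7, -12.0, 5.5, 0.2, -2.3, 5.3, -3.6
Mean of differences = -0.3143
Numerator Σ(Δz_t−Δz̄)(Δz_{t+1}−Δz̄) = -154.1659
Denominator Σ(Δz_t−Δz̄)² = 242.0286
r_1(Δz) = -154.1659 / 242.0286 = -0.637

-0.637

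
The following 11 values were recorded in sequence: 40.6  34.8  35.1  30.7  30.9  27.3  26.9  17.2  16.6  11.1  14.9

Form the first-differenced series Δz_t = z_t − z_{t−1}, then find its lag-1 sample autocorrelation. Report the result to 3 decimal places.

-0.564

First differences Δz: -5.8, 0.3, -4.4, 0.2, -3.6, -0.4, -9.7, -0.6, -5.5, 3.8
Mean of differences = -2.5700
Numerator Σ(Δz_t−Δz̄)(Δz_{t+1}−Δz̄) = -78.6339
Denominator Σ(Δz_t−Δz̄)² = 139.3410
r_1(Δz) = -78.6339 / 139.3410 = -0.564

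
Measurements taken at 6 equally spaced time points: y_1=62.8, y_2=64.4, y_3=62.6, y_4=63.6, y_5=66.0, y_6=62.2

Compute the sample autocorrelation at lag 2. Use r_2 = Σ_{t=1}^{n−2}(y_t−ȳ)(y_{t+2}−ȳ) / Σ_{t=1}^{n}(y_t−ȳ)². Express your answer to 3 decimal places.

-0.160

Mean ȳ = (62.8 + 64.4 + 62.6 + 63.6 + 66.0 + 62.2)/6 = 63.6000
Deviations from mean: -0.8000, 0.8000, -1.0000, 0.0000, 2.4000, -1.4000
Numerator Σ_{t=1}^{4}(y_t−ȳ)(y_{t+2}−ȳ) = -1.6000
Denominator Σ(y_t−ȳ)² = 10.0000
r_2 = -1.6000 / 10.0000 = -0.160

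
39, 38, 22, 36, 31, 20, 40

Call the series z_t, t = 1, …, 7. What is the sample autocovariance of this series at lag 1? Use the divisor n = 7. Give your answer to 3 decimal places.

-20.338

Mean z̄ = (39 + 38 + 22 + 36 + 31 + 20 + 40)/7 = 32.2857
Σ_{t=1}^{6}(z_t−z̄)(z_{t+1}−z̄) = -142.3673
γ_1 = -142.3673 / 7 = -20.338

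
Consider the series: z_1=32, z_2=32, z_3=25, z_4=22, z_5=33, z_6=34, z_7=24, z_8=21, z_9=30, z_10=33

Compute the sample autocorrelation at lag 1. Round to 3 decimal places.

0.103

Mean z̄ = (32 + 32 + 25 + 22 + 33 + 34 + 24 + 21 + 30 + 33)/10 = 28.6000
Numerator Σ_{t=1}^{9}(z_t−z̄)(z_{t+1}−z̄) = 23.4400
Denominator Σ(z_t−z̄)² = 228.4000
r_1 = 23.4400 / 228.4000 = 0.103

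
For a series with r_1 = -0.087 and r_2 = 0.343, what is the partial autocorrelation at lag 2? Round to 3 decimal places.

φ_{22} = (r_2 − r_1²) / (1 − r_1²)
r_1² = (-0.087)² = 0.007569
Numerator = 0.343 − 0.0076 = 0.3354; denominator = 1 − 0.0076 = 0.9924
φ_{22} = 0.3354 / 0.9924 = 0.338

0.338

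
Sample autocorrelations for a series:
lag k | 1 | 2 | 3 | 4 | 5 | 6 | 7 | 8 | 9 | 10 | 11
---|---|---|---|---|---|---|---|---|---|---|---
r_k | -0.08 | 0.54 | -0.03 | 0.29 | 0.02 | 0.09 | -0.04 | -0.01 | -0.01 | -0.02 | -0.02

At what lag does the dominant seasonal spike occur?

2

The largest autocorrelation is r_2 = 0.54, with a weaker echo at lag 4 (0.29); the remaining lags stay at or below 0.09.
The dominant spike at lag 2 indicates a seasonal period of 2.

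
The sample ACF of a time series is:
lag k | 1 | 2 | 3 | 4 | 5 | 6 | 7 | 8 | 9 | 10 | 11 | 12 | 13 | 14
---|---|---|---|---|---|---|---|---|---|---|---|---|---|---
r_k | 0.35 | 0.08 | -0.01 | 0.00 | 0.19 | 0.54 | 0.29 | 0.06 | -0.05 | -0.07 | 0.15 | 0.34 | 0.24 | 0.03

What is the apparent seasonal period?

The largest autocorrelation is r_6 = 0.54; the remaining lags stay at or below 0.35. The elevated value at lag 1 (0.35), dropping to 0.08 at lag 2, reflects decaying short-term dependence rather than seasonality.
The dominant spike at lag 6 indicates a seasonal period of 6.

6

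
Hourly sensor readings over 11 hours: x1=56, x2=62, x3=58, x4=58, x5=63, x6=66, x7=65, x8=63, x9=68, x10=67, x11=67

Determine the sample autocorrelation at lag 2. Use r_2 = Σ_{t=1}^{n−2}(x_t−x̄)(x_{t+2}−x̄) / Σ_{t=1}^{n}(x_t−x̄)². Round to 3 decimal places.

Mean x̄ = (56 + 62 + 58 + 58 + 63 + 66 + 65 + 63 + 68 + 67 + 67)/11 = 63.0000
Numerator Σ_{t=1}^{9}(x_t−x̄)(x_{t+2}−x̄) = 55.0000
Denominator Σ(x_t−x̄)² = 170.0000
r_2 = 55.0000 / 170.0000 = 0.324

0.324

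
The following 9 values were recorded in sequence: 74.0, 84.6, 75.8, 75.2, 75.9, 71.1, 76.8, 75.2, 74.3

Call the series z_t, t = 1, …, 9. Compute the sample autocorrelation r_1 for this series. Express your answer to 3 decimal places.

Mean z̄ = (74.0 + 84.6 + 75.8 + 75.2 + 75.9 + 71.1 + 76.8 + 75.2 + 74.3)/9 = 75.8778
Numerator Σ_{t=1}^{8}(z_t−z̄)(z_{t+1}−z̄) = -21.0872
Denominator Σ(z_t−z̄)² = 106.6956
r_1 = -21.0872 / 106.6956 = -0.198

-0.198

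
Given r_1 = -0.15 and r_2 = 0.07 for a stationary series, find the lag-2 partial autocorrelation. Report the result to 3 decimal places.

0.049

φ_{22} = (r_2 − r_1²) / (1 − r_1²)
r_1² = (-0.15)² = 0.0225
Numerator = 0.07 − 0.0225 = 0.0475; denominator = 1 − 0.0225 = 0.9775
φ_{22} = 0.0475 / 0.9775 = 0.049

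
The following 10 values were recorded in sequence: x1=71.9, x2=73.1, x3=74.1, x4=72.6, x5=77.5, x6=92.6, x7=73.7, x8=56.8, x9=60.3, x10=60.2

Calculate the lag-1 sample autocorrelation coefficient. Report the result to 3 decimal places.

0.464

Mean x̄ = (71.9 + 73.1 + 74.1 + 72.6 + 77.5 + 92.6 + 73.7 + 56.8 + 60.3 + 60.2)/10 = 71.2800
Numerator Σ_{t=1}^{9}(x_t−x̄)(x_{t+1}−x̄) = 448.0056
Denominator Σ(x_t−x̄)² = 965.4760
r_1 = 448.0056 / 965.4760 = 0.464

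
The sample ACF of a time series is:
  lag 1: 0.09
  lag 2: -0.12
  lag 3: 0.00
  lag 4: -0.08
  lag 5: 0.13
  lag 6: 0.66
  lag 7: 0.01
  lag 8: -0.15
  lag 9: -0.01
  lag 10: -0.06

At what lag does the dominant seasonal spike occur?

The largest autocorrelation is r_6 = 0.66; the remaining lags stay at or below 0.13.
The dominant spike at lag 6 indicates a seasonal period of 6.

6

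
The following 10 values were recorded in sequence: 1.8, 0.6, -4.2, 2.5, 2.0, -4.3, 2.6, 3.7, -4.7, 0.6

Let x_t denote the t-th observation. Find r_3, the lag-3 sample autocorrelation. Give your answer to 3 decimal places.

Mean x̄ = (1.8 + 0.6 − 4.2 + 2.5 + 2.0 − 4.3 + 2.6 + 3.7 − 4.7 + 0.6)/10 = 0.0600
Numerator Σ_{t=1}^{7}(x_t−x̄)(x_{t+3}−x̄) = 59.2512
Denominator Σ(x_t−x̄)² = 92.8440
r_3 = 59.2512 / 92.8440 = 0.638

0.638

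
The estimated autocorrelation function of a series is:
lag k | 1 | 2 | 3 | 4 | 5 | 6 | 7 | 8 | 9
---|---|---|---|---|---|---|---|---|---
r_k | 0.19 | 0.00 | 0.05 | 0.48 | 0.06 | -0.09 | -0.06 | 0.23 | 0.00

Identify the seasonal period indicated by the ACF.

4

The largest autocorrelation is r_4 = 0.48, with a weaker echo at lag 8 (0.23); the remaining lags stay at or below 0.19.
The dominant spike at lag 4 indicates a seasonal period of 4.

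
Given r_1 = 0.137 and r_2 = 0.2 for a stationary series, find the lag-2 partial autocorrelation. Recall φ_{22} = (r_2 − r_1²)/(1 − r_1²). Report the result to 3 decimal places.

φ_{22} = (r_2 − r_1²) / (1 − r_1²)
r_1² = (0.137)² = 0.018769
Numerator = 0.2 − 0.0188 = 0.1812; denominator = 1 − 0.0188 = 0.9812
φ_{22} = 0.1812 / 0.9812 = 0.185

0.185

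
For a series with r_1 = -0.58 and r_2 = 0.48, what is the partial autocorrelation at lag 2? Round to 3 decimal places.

0.216

φ_{22} = (r_2 − r_1²) / (1 − r_1²)
r_1² = (-0.58)² = 0.3364
Numerator = 0.48 − 0.3364 = 0.1436; denominator = 1 − 0.3364 = 0.6636
φ_{22} = 0.1436 / 0.6636 = 0.216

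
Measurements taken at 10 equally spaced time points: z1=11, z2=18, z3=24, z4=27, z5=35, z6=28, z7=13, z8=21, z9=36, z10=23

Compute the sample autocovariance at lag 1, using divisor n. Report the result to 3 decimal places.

9.984

Mean z̄ = (11 + 18 + 24 + 27 + 35 + 28 + 13 + 21 + 36 + 23)/10 = 23.6000
Σ_{t=1}^{9}(z_t−z̄)(z_{t+1}−z̄) = 99.8400
γ_1 = 99.8400 / 10 = 9.984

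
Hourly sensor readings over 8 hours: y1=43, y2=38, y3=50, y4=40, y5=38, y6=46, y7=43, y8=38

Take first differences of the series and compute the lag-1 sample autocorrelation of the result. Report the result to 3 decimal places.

-0.495

First differences Δy: -5, 12, -10, -2, 8, -3, -5
Mean of differences = -0.7143
Numerator Σ(Δy_t−Δȳ)(Δy_{t+1}−Δȳ) = -181.9388
Denominator Σ(Δy_t−Δȳ)² = 367.4286
r_1(Δy) = -181.9388 / 367.4286 = -0.495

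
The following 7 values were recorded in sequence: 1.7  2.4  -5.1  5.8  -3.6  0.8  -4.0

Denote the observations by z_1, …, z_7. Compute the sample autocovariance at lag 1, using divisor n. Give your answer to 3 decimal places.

-9.242

Mean z̄ = (1.7 + 2.4 − 5.1 + 5.8 − 3.6 + 0.8 − 4.0)/7 = -0.2857
Σ_{t=1}^{6}(z_t−z̄)(z_{t+1}−z̄) = -64.6959
γ_1 = -64.6959 / 7 = -9.242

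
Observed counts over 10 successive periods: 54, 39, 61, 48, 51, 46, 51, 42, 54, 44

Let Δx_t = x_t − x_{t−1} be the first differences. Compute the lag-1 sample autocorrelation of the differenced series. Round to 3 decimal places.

-0.762

First differences Δx: -15, 22, -13, 3, -5, 5, -9, 12, -10
Mean of differences = -1.1111
Numerator Σ(Δx_t−Δx̄)(Δx_{t+1}−Δx̄) = -952.5679
Denominator Σ(Δx_t−Δx̄)² = 1250.8889
r_1(Δx) = -952.5679 / 1250.8889 = -0.762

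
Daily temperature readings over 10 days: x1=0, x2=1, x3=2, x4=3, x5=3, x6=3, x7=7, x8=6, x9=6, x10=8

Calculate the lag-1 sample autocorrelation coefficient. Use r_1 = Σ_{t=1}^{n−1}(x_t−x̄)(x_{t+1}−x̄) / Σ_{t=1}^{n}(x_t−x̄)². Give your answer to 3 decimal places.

0.568

Mean x̄ = (0 + 1 + 2 + 3 + 3 + 3 + 7 + 6 + 6 + 8)/10 = 3.9000
Numerator Σ_{t=1}^{9}(x_t−x̄)(x_{t+1}−x̄) = 36.8900
Denominator Σ(x_t−x̄)² = 64.9000
r_1 = 36.8900 / 64.9000 = 0.568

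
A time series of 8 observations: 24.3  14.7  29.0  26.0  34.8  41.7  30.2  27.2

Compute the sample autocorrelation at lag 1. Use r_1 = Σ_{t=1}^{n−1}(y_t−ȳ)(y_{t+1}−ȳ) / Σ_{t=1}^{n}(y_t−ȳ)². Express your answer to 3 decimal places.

Mean ȳ = (24.3 + 14.7 + 29.0 + 26.0 + 34.8 + 41.7 + 30.2 + 27.2)/8 = 28.4875
Deviations from mean: -4.1875, -13.7875, 0.5125, -2.4875, 6.3125, 13.2125, 1.7125, -1.2875
Σ(y_t−ȳ)(y_{t+1}−ȳ) = (57.7352) + (-7.0661) + (-1.2748) + (-15.7023) + (83.4039) + (22.6264) + (-2.2048) = 137.5173
Denominator Σ(y_t−ȳ)² = 433.0888
r_1 = 137.5173 / 433.0888 = 0.318

0.318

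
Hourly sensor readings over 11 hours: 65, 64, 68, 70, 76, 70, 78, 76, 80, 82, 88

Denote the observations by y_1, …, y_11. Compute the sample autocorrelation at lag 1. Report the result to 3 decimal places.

0.568

Mean ȳ = (65 + 64 + 68 + 70 + 76 + 70 + 78 + 76 + 80 + 82 + 88)/11 = 74.2727
Numerator Σ_{t=1}^{10}(y_t−ȳ)(y_{t+1}−ȳ) = 322.4711
Denominator Σ(y_t−ȳ)² = 568.1818
r_1 = 322.4711 / 568.1818 = 0.568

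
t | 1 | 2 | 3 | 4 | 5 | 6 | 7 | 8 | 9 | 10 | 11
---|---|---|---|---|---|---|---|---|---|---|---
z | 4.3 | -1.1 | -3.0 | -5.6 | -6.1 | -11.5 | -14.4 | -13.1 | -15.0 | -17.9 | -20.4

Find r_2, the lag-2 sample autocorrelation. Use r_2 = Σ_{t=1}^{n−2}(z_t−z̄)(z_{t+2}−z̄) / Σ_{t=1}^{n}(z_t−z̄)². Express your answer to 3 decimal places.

Mean z̄ = (4.3 − 1.1 − 3.0 − 5.6 − 6.1 − 11.5 − 14.4 − 13.1 − 15.0 − 17.9 − 20.4)/11 = -9.4364
Numerator Σ_{t=1}^{9}(z_t−z̄)(z_{t+2}−z̄) = 244.5719
Denominator Σ(z_t−z̄)² = 590.5655
r_2 = 244.5719 / 590.5655 = 0.414

0.414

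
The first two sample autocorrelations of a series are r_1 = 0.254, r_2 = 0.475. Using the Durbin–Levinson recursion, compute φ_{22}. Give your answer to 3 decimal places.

0.439

φ_{22} = (r_2 − r_1²) / (1 − r_1²)
r_1² = (0.254)² = 0.064516
Numerator = 0.475 − 0.0645 = 0.4105; denominator = 1 − 0.0645 = 0.9355
φ_{22} = 0.4105 / 0.9355 = 0.439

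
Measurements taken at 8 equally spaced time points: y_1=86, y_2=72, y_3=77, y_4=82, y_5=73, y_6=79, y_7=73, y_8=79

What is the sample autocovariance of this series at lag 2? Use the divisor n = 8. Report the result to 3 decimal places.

Mean ȳ = (86 + 72 + 77 + 82 + 73 + 79 + 73 + 79)/8 = 77.6250
Σ_{t=1}^{6}(y_t−ȳ)(y_{t+2}−ȳ) = 2.3438
γ_2 = 2.3438 / 8 = 0.293

0.293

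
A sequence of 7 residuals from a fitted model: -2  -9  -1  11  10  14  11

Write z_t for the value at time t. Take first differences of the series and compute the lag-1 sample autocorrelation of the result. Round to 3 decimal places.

First differences Δz: -7, 8, 12, -1, 4, -3
Mean of differences = 2.1667
Numerator Σ(Δz_t−Δz̄)(Δz_{t+1}−Δz̄) = -42.5278
Denominator Σ(Δz_t−Δz̄)² = 254.8333
r_1(Δz) = -42.5278 / 254.8333 = -0.167

-0.167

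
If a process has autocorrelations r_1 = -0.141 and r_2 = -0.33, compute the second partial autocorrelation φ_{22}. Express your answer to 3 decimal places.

φ_{22} = (r_2 − r_1²) / (1 − r_1²)
r_1² = (-0.141)² = 0.019881
Numerator = -0.33 − 0.0199 = -0.3499; denominator = 1 − 0.0199 = 0.9801
φ_{22} = -0.3499 / 0.9801 = -0.357

-0.357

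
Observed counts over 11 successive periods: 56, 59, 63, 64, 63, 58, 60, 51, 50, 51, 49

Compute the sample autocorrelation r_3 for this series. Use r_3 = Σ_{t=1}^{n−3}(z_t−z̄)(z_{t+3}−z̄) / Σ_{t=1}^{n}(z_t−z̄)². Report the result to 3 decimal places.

Mean z̄ = (56 + 59 + 63 + 64 + 63 + 58 + 60 + 51 + 50 + 51 + 49)/11 = 56.7273
Numerator Σ_{t=1}^{8}(z_t−z̄)(z_{t+3}−z̄) = 21.7769
Denominator Σ(z_t−z̄)² = 320.1818
r_3 = 21.7769 / 320.1818 = 0.068

0.068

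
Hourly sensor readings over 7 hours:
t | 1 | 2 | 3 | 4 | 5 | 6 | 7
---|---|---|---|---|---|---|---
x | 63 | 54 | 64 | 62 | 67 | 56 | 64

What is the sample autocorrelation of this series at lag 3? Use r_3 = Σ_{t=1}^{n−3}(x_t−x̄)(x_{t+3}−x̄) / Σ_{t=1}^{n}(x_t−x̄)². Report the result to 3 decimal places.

-0.402

Mean x̄ = (63 + 54 + 64 + 62 + 67 + 56 + 64)/7 = 61.4286
Deviations from mean: 1.5714, -7.4286, 2.5714, 0.5714, 5.5714, -5.4286, 2.5714
Σ(x_t−x̄)(x_{t+3}−x̄) = (0.8980) + (-41.3878) + (-13.9592) + (1.4694) = -52.9796
Denominator Σ(x_t−x̄)² = 131.7143
r_3 = -52.9796 / 131.7143 = -0.402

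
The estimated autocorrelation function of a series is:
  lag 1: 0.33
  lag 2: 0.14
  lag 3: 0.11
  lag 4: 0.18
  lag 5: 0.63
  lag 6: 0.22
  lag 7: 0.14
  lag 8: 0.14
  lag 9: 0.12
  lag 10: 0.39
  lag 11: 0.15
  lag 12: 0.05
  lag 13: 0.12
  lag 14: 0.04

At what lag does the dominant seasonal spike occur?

The largest autocorrelation is r_5 = 0.63, with a weaker echo at lag 10 (0.39); the remaining lags stay at or below 0.33. The elevated value at lag 1 (0.33), dropping to 0.14 at lag 2, reflects decaying short-term dependence rather than seasonality.
The dominant spike at lag 5 indicates a seasonal period of 5.

5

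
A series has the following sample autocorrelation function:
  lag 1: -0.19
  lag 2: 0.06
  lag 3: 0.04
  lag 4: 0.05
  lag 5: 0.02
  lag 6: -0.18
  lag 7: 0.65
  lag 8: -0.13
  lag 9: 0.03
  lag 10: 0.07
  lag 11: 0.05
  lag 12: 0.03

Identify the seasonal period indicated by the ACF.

7

The largest autocorrelation is r_7 = 0.65; the remaining lags stay at or below 0.07.
The dominant spike at lag 7 indicates a seasonal period of 7.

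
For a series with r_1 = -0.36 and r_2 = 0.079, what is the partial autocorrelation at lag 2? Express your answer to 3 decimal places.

φ_{22} = (r_2 − r_1²) / (1 − r_1²)
r_1² = (-0.36)² = 0.1296
Numerator = 0.079 − 0.1296 = -0.0506; denominator = 1 − 0.1296 = 0.8704
φ_{22} = -0.0506 / 0.8704 = -0.058

-0.058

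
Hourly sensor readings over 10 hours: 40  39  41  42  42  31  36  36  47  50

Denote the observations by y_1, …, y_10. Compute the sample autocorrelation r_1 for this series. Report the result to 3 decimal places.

Mean ȳ = (40 + 39 + 41 + 42 + 42 + 31 + 36 + 36 + 47 + 50)/10 = 40.4000
Numerator Σ_{t=1}^{9}(y_t−ȳ)(y_{t+1}−ȳ) = 83.2400
Denominator Σ(y_t−ȳ)² = 270.4000
r_1 = 83.2400 / 270.4000 = 0.308

0.308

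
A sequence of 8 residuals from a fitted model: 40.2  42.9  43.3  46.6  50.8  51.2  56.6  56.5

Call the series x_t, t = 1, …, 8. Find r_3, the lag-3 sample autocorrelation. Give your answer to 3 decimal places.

Mean x̄ = (40.2 + 42.9 + 43.3 + 46.6 + 50.8 + 51.2 + 56.6 + 56.5)/8 = 48.5125
Deviations from mean: -8.3125, -5.6125, -5.2125, -1.9125, 2.2875, 2.6875, 8.0875, 7.9875
Σ(x_t−x̄)(x_{t+3}−x̄) = (15.8977) + (-12.8386) + (-14.0086) + (-15.4673) + (18.2714) = -8.1455
Denominator Σ(x_t−x̄)² = 273.0888
r_3 = -8.1455 / 273.0888 = -0.030

-0.030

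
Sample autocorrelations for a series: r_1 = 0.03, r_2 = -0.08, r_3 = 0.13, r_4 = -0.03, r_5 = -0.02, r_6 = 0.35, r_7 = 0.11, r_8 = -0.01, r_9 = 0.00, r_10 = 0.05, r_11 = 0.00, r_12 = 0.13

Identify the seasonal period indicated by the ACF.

The largest autocorrelation is r_6 = 0.35; the remaining lags stay at or below 0.13.
The dominant spike at lag 6 indicates a seasonal period of 6.

6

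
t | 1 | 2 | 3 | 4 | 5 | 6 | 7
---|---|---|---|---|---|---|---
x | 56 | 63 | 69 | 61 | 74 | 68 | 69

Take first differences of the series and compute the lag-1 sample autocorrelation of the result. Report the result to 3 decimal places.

-0.641

First differences Δx: 7, 6, -8, 13, -6, 1
Mean of differences = 2.1667
Numerator Σ(Δx_t−Δx̄)(Δx_{t+1}−Δx̄) = -209.5278
Denominator Σ(Δx_t−Δx̄)² = 326.8333
r_1(Δx) = -209.5278 / 326.8333 = -0.641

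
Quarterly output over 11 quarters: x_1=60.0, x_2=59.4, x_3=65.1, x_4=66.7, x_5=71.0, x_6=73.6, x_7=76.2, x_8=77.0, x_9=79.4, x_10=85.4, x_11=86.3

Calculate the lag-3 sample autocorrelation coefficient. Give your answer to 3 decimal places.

0.201

Mean x̄ = (60.0 + 59.4 + 65.1 + 66.7 + 71.0 + 73.6 + 76.2 + 77.0 + 79.4 + 85.4 + 86.3)/11 = 72.7364
Numerator Σ_{t=1}^{8}(x_t−x̄)(x_{t+3}−x̄) = 172.5797
Denominator Σ(x_t−x̄)² = 857.5055
r_3 = 172.5797 / 857.5055 = 0.201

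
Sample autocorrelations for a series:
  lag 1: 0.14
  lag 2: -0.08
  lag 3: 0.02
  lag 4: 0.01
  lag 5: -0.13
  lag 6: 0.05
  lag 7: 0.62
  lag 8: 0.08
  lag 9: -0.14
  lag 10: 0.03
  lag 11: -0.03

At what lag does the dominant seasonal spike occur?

7

The largest autocorrelation is r_7 = 0.62; the remaining lags stay at or below 0.14.
The dominant spike at lag 7 indicates a seasonal period of 7.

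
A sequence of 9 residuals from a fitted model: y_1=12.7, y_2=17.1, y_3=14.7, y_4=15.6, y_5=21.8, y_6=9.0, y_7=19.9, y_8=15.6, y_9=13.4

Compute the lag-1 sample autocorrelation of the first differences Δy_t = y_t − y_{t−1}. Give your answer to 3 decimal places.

-0.711

First differences Δy: 4.4, -2.4, 0.9, 6.2, -12.8, 10.9, -4.3, -2.2
Mean of differences = 0.0875
Numerator Σ(Δy_t−Δȳ)(Δy_{t+1}−Δȳ) = -263.3064
Denominator Σ(Δy_t−Δȳ)² = 370.2888
r_1(Δy) = -263.3064 / 370.2888 = -0.711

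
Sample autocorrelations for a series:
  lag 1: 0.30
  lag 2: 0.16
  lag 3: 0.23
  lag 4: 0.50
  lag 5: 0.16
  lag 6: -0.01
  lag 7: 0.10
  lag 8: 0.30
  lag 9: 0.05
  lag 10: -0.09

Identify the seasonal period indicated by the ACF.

4

The largest autocorrelation is r_4 = 0.50; the remaining lags stay at or below 0.30. The elevated value at lag 1 (0.30), dropping to 0.16 at lag 2, reflects decaying short-term dependence rather than seasonality.
The dominant spike at lag 4 indicates a seasonal period of 4.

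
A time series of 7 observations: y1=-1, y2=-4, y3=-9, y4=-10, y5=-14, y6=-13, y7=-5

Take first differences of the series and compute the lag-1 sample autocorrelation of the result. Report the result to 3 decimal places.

First differences Δy: -3, -5, -1, -4, 1, 8
Mean of differences = -0.6667
Numerator Σ(Δy_t−Δȳ)(Δy_{t+1}−Δȳ) = 21.5556
Denominator Σ(Δy_t−Δȳ)² = 113.3333
r_1(Δy) = 21.5556 / 113.3333 = 0.190

0.190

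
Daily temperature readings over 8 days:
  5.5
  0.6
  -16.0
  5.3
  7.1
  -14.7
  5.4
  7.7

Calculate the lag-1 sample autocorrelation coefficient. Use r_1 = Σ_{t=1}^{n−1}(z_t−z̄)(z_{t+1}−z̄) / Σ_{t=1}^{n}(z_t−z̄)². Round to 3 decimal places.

Mean z̄ = (5.5 + 0.6 − 16.0 + 5.3 + 7.1 − 14.7 + 5.4 + 7.7)/8 = 0.1125
Deviations from mean: 5.3875, 0.4875, -16.1125, 5.1875, 6.9875, -14.8125, 5.2875, 7.5875
Σ(z_t−z̄)(z_{t+1}−z̄) = (2.6264) + (-7.8548) + (-83.5836) + (36.2477) + (-103.5023) + (-78.3211) + (40.1189) = -194.2689
Denominator Σ(z_t−z̄)² = 669.5488
r_1 = -194.2689 / 669.5488 = -0.290

-0.290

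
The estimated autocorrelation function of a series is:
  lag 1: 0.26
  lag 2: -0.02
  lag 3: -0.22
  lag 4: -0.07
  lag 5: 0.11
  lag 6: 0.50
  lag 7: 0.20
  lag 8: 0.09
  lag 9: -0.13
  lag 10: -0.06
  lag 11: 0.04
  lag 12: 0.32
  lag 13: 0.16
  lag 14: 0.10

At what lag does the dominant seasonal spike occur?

The largest autocorrelation is r_6 = 0.50, with a weaker echo at lag 12 (0.32); the remaining lags stay at or below 0.26.
The dominant spike at lag 6 indicates a seasonal period of 6.

6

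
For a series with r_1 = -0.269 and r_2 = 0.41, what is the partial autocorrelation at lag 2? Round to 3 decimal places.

0.364

φ_{22} = (r_2 − r_1²) / (1 − r_1²)
r_1² = (-0.269)² = 0.072361
Numerator = 0.41 − 0.0724 = 0.3376; denominator = 1 − 0.0724 = 0.9276
φ_{22} = 0.3376 / 0.9276 = 0.364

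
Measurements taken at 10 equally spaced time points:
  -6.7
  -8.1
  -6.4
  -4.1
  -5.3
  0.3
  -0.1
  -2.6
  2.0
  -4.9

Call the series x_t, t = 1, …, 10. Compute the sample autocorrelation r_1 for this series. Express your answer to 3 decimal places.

Mean x̄ = (-6.7 − 8.1 − 6.4 − 4.1 − 5.3 + 0.3 − 0.1 − 2.6 + 2.0 − 4.9)/10 = -3.5900
Numerator Σ_{t=1}^{9}(x_t−x̄)(x_{t+1}−x̄) = 37.5949
Denominator Σ(x_t−x̄)² = 102.3490
r_1 = 37.5949 / 102.3490 = 0.367

0.367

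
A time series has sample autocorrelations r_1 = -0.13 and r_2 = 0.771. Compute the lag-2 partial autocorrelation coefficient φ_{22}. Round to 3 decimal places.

φ_{22} = (r_2 − r_1²) / (1 − r_1²)
r_1² = (-0.13)² = 0.0169
Numerator = 0.771 − 0.0169 = 0.7541; denominator = 1 − 0.0169 = 0.9831
φ_{22} = 0.7541 / 0.9831 = 0.767

0.767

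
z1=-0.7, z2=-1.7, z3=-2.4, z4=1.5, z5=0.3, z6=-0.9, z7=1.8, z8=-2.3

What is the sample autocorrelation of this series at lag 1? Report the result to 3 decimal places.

-0.271

Mean z̄ = (-0.7 − 1.7 − 2.4 + 1.5 + 0.3 − 0.9 + 1.8 − 2.3)/8 = -0.5500
Deviations from mean: -0.1500, -1.1500, -1.8500, 2.0500, 0.8500, -0.3500, 2.3500, -1.7500
Numerator Σ_{t=1}^{7}(z_t−z̄)(z_{t+1}−z̄) = -4.9825
Denominator Σ(z_t−z̄)² = 18.4000
r_1 = -4.9825 / 18.4000 = -0.271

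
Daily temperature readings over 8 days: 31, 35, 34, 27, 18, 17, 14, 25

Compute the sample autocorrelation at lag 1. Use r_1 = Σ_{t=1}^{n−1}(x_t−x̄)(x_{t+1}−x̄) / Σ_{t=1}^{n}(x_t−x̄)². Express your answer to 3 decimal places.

0.656

Mean x̄ = (31 + 35 + 34 + 27 + 18 + 17 + 14 + 25)/8 = 25.1250
Deviations from mean: 5.8750, 9.8750, 8.8750, 1.8750, -7.1250, -8.1250, -11.1250, -0.1250
Σ(x_t−x̄)(x_{t+1}−x̄) = (58.0156) + (87.6406) + (16.6406) + (-13.3594) + (57.8906) + (90.3906) + (1.3906) = 298.6094
Denominator Σ(x_t−x̄)² = 454.8750
r_1 = 298.6094 / 454.8750 = 0.656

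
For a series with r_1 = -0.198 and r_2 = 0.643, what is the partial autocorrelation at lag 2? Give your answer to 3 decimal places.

φ_{22} = (r_2 − r_1²) / (1 − r_1²)
r_1² = (-0.198)² = 0.039204
Numerator = 0.643 − 0.0392 = 0.6038; denominator = 1 − 0.0392 = 0.9608
φ_{22} = 0.6038 / 0.9608 = 0.628

0.628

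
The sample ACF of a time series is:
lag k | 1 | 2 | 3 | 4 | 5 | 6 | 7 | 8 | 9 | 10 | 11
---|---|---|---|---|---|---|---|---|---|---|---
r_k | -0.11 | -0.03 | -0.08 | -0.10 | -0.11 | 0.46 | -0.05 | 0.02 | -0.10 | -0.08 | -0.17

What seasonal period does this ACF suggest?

6

The largest autocorrelation is r_6 = 0.46; the remaining lags stay at or below 0.02.
The dominant spike at lag 6 indicates a seasonal period of 6.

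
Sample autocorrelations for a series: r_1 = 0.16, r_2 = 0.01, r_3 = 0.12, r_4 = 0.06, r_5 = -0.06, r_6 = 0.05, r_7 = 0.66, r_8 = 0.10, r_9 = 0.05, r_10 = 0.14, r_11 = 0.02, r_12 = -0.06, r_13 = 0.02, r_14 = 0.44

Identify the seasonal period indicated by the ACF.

7

The largest autocorrelation is r_7 = 0.66, with a weaker echo at lag 14 (0.44); the remaining lags stay at or below 0.16.
The dominant spike at lag 7 indicates a seasonal period of 7.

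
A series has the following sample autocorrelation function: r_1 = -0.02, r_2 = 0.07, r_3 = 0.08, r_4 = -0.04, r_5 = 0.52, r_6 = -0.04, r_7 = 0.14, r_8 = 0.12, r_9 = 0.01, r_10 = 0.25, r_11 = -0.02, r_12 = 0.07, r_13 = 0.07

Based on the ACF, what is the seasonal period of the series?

5

The largest autocorrelation is r_5 = 0.52, with a weaker echo at lag 10 (0.25); the remaining lags stay at or below 0.14.
The dominant spike at lag 5 indicates a seasonal period of 5.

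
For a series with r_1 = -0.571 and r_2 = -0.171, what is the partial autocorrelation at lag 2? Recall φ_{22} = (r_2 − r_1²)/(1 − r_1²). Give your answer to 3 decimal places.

φ_{22} = (r_2 − r_1²) / (1 − r_1²)
r_1² = (-0.571)² = 0.326041
Numerator = -0.171 − 0.3260 = -0.4970; denominator = 1 − 0.3260 = 0.6740
φ_{22} = -0.4970 / 0.6740 = -0.737

-0.737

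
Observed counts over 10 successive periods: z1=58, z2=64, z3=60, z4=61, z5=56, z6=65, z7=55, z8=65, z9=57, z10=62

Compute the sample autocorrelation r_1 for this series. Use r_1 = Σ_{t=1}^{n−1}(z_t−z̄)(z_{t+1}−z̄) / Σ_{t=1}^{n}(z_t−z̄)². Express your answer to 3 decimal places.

-0.838

Mean z̄ = (58 + 64 + 60 + 61 + 56 + 65 + 55 + 65 + 57 + 62)/10 = 60.3000
Numerator Σ_{t=1}^{9}(z_t−z̄)(z_{t+1}−z̄) = -103.9900
Denominator Σ(z_t−z̄)² = 124.1000
r_1 = -103.9900 / 124.1000 = -0.838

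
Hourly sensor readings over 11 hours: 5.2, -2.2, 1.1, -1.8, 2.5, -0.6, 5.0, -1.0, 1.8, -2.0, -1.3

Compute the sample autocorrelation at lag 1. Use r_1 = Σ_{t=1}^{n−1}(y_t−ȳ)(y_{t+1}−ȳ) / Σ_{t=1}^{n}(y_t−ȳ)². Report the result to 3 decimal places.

Mean ȳ = (5.2 − 2.2 + 1.1 − 1.8 + 2.5 − 0.6 + 5.0 − 1.0 + 1.8 − 2.0 − 1.3)/11 = 0.6091
Numerator Σ_{t=1}^{10}(y_t−ȳ)(y_{t+1}−ȳ) = -34.7164
Denominator Σ(y_t−ȳ)² = 73.7891
r_1 = -34.7164 / 73.7891 = -0.470

-0.470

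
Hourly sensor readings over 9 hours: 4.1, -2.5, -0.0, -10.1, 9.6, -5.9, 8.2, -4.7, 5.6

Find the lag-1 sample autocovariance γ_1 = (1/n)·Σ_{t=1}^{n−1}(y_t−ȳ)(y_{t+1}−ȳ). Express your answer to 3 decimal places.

-30.526

Mean ȳ = (4.1 − 2.5 − 0.0 − 10.1 + 9.6 − 5.9 + 8.2 − 4.7 + 5.6)/9 = 0.4778
Σ_{t=1}^{8}(y_t−ȳ)(y_{t+1}−ȳ) = -274.7383
γ_1 = -274.7383 / 9 = -30.526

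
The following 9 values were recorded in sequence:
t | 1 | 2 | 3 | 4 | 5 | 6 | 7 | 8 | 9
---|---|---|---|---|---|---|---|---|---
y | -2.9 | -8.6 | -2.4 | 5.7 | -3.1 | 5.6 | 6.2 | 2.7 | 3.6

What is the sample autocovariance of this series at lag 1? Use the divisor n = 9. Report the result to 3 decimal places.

5.874

Mean ȳ = (-2.9 − 8.6 − 2.4 + 5.7 − 3.1 + 5.6 + 6.2 + 2.7 + 3.6)/9 = 0.7556
Σ_{t=1}^{8}(y_t−ȳ)(y_{t+1}−ȳ) = 52.8702
γ_1 = 52.8702 / 9 = 5.874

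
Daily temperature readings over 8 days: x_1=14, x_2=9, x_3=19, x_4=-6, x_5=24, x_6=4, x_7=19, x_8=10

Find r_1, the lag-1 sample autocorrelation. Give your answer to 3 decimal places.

-0.830

Mean x̄ = (14 + 9 + 19 − 6 + 24 + 4 + 19 + 10)/8 = 11.6250
Deviations from mean: 2.3750, -2.6250, 7.3750, -17.6250, 12.3750, -7.6250, 7.3750, -1.6250
Σ(x_t−x̄)(x_{t+1}−x̄) = (-6.2344) + (-19.3594) + (-129.9844) + (-218.1094) + (-94.3594) + (-56.2344) + (-11.9844) = -536.2656
Denominator Σ(x_t−x̄)² = 645.8750
r_1 = -536.2656 / 645.8750 = -0.830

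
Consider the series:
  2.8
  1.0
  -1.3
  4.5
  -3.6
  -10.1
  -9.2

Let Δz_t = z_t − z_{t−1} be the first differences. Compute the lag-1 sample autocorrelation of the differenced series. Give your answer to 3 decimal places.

First differences Δz: -1.8, -2.3, 5.8, -8.1, -6.5, 0.9
Mean of differences = -2.0000
Numerator Σ(Δz_t−Δz̄)(Δz_{t+1}−Δz̄) = -35.5800
Denominator Σ(Δz_t−Δz̄)² = 126.8400
r_1(Δz) = -35.5800 / 126.8400 = -0.281

-0.281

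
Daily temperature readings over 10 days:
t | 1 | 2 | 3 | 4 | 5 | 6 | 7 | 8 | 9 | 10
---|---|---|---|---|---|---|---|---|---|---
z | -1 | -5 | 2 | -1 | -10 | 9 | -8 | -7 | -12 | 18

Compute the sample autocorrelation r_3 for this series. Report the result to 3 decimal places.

-0.165

Mean z̄ = (-1 − 5 + 2 − 1 − 10 + 9 − 8 − 7 − 12 + 18)/10 = -1.5000
Numerator Σ_{t=1}^{7}(z_t−z̄)(z_{t+3}−z̄) = -126.7500
Denominator Σ(z_t−z̄)² = 770.5000
r_3 = -126.7500 / 770.5000 = -0.165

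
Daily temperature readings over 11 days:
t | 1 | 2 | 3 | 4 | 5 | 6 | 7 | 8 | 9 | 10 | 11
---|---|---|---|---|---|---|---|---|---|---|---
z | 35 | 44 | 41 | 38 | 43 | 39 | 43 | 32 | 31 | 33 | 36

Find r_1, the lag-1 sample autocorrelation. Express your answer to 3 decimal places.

Mean z̄ = (35 + 44 + 41 + 38 + 43 + 39 + 43 + 32 + 31 + 33 + 36)/11 = 37.7273
Numerator Σ_{t=1}^{10}(z_t−z̄)(z_{t+1}−z̄) = 67.4711
Denominator Σ(z_t−z̄)² = 218.1818
r_1 = 67.4711 / 218.1818 = 0.309

0.309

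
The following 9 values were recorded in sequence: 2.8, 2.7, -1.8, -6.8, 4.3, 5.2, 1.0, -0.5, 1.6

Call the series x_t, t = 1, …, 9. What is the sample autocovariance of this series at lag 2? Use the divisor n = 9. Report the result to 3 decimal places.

Mean x̄ = (2.8 + 2.7 − 1.8 − 6.8 + 4.3 + 5.2 + 1.0 − 0.5 + 1.6)/9 = 0.9444
Σ_{t=1}^{7}(x_t−x̄)(x_{t+2}−x̄) = -66.7784
γ_2 = -66.7784 / 9 = -7.420

-7.420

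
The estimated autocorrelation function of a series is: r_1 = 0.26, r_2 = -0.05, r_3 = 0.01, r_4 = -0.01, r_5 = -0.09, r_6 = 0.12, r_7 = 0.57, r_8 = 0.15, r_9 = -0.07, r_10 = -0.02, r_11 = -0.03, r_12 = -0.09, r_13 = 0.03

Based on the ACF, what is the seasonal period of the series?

7

The largest autocorrelation is r_7 = 0.57; the remaining lags stay at or below 0.26.
The dominant spike at lag 7 indicates a seasonal period of 7.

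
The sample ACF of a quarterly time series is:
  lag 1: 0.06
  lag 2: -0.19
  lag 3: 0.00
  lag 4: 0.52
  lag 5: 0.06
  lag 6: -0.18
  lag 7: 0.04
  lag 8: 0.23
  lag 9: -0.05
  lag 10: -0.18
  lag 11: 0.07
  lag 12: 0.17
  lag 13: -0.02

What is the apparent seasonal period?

The largest autocorrelation is r_4 = 0.52, with weaker echoes at lags 8 (0.23) and 12 (0.17); the remaining lags stay at or below 0.07.
The dominant spike at lag 4 indicates a seasonal period of 4.

4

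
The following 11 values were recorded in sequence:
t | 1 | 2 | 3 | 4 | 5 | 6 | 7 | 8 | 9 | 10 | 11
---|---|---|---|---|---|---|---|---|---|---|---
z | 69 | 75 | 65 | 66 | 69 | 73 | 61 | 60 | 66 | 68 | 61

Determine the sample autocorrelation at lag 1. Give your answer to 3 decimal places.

0.076

Mean z̄ = (69 + 75 + 65 + 66 + 69 + 73 + 61 + 60 + 66 + 68 + 61)/11 = 66.6364
Numerator Σ_{t=1}^{10}(z_t−z̄)(z_{t+1}−z̄) = 17.8678
Denominator Σ(z_t−z̄)² = 234.5455
r_1 = 17.8678 / 234.5455 = 0.076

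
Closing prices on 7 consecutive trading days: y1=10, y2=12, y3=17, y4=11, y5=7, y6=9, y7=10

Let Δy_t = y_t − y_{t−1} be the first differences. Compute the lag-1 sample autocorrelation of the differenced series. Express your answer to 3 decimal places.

-0.023

First differences Δy: 2, 5, -6, -4, 2, 1
Mean of differences = 0.0000
Numerator Σ(Δy_t−Δȳ)(Δy_{t+1}−Δȳ) = -2.0000
Denominator Σ(Δy_t−Δȳ)² = 86.0000
r_1(Δy) = -2.0000 / 86.0000 = -0.023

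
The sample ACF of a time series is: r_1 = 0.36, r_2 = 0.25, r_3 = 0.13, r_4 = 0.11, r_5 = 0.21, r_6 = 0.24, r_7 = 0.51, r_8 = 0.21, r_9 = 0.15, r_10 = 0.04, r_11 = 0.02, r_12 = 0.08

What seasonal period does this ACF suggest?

The largest autocorrelation is r_7 = 0.51; the remaining lags stay at or below 0.36. The elevated value at lag 1 (0.36), dropping to 0.25 at lag 2, reflects decaying short-term dependence rather than seasonality.
The dominant spike at lag 7 indicates a seasonal period of 7.

7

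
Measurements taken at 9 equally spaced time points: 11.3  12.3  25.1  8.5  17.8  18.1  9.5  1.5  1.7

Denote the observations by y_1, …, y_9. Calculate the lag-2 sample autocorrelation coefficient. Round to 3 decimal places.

Mean ȳ = (11.3 + 12.3 + 25.1 + 8.5 + 17.8 + 18.1 + 9.5 + 1.5 + 1.7)/9 = 11.7556
Numerator Σ_{t=1}^{7}(y_t−ȳ)(y_{t+2}−ȳ) = -3.8651
Denominator Σ(y_t−ȳ)² = 477.3422
r_2 = -3.8651 / 477.3422 = -0.008

-0.008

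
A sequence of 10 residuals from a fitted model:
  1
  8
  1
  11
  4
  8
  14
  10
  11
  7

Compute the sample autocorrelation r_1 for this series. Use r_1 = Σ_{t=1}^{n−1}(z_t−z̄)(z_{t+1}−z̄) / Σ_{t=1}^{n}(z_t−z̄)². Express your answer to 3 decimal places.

-0.098

Mean z̄ = (1 + 8 + 1 + 11 + 4 + 8 + 14 + 10 + 11 + 7)/10 = 7.5000
Numerator Σ_{t=1}^{9}(z_t−z̄)(z_{t+1}−z̄) = -16.7500
Denominator Σ(z_t−z̄)² = 170.5000
r_1 = -16.7500 / 170.5000 = -0.098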